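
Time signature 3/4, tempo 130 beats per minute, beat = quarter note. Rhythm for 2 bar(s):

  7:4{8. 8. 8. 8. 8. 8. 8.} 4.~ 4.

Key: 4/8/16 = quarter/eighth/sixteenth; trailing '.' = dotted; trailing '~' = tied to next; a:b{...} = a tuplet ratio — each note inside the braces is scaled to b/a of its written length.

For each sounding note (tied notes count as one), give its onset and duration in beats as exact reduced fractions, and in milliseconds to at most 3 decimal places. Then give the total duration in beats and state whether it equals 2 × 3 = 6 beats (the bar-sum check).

1) 0.0ms=0b +197.802ms=3/7b
2) 197.802ms=3/7b +197.802ms=3/7b
3) 395.604ms=6/7b +197.802ms=3/7b
4) 593.407ms=9/7b +197.802ms=3/7b
5) 791.209ms=12/7b +197.802ms=3/7b
6) 989.011ms=15/7b +197.802ms=3/7b
7) 1186.813ms=18/7b +197.802ms=3/7b
8) 1384.615ms=3b +1384.615ms=3b
Σ=6b of 6 (130bpm 3/4) — PASS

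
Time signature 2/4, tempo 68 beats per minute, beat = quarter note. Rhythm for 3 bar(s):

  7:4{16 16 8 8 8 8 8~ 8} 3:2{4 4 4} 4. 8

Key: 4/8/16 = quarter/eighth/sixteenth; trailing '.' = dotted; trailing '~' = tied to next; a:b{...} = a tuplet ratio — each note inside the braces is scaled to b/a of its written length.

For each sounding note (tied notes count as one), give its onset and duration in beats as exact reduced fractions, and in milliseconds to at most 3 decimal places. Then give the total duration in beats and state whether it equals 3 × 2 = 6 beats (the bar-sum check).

1) 0.0ms=0b +126.05ms=1/7b
2) 126.05ms=1/7b +126.05ms=1/7b
3) 252.101ms=2/7b +252.101ms=2/7b
4) 504.202ms=4/7b +252.101ms=2/7b
5) 756.303ms=6/7b +252.101ms=2/7b
6) 1008.403ms=8/7b +252.101ms=2/7b
7) 1260.504ms=10/7b +504.202ms=4/7b
8) 1764.706ms=2b +588.235ms=2/3b
9) 2352.941ms=8/3b +588.235ms=2/3b
10) 2941.176ms=10/3b +588.235ms=2/3b
11) 3529.412ms=4b +1323.529ms=3/2b
12) 4852.941ms=11/2b +441.176ms=1/2b
Σ=6b of 6 (68bpm 2/4) — PASS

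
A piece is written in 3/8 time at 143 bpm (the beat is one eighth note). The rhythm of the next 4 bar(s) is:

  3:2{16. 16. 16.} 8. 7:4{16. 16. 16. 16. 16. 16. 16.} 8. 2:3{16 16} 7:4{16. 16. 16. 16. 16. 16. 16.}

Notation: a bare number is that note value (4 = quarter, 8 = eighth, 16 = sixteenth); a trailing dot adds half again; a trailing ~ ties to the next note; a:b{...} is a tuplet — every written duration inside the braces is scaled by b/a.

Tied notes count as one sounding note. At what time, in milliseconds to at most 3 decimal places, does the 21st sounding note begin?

1. 0.0ms @ 0 + 209.79ms (1/2)
2. 209.79ms @ 1/2 + 209.79ms (1/2)
3. 419.58ms @ 1 + 209.79ms (1/2)
4. 629.371ms @ 3/2 + 629.371ms (3/2)
5. 1258.741ms @ 3 + 179.82ms (3/7)
6. 1438.561ms @ 24/7 + 179.82ms (3/7)
7. 1618.382ms @ 27/7 + 179.82ms (3/7)
8. 1798.202ms @ 30/7 + 179.82ms (3/7)
9. 1978.022ms @ 33/7 + 179.82ms (3/7)
10. 2157.842ms @ 36/7 + 179.82ms (3/7)
11. 2337.662ms @ 39/7 + 179.82ms (3/7)
12. 2517.483ms @ 6 + 629.371ms (3/2)
13. 3146.853ms @ 15/2 + 314.685ms (3/4)
14. 3461.538ms @ 33/4 + 314.685ms (3/4)
15. 3776.224ms @ 9 + 179.82ms (3/7)
16. 3956.044ms @ 66/7 + 179.82ms (3/7)
17. 4135.864ms @ 69/7 + 179.82ms (3/7)
18. 4315.684ms @ 72/7 + 179.82ms (3/7)
19. 4495.504ms @ 75/7 + 179.82ms (3/7)
20. 4675.325ms @ 78/7 + 179.82ms (3/7)
21. 4855.145ms @ 81/7 + 179.82ms (3/7)

note 21 onset = 81/7b = 4855.145ms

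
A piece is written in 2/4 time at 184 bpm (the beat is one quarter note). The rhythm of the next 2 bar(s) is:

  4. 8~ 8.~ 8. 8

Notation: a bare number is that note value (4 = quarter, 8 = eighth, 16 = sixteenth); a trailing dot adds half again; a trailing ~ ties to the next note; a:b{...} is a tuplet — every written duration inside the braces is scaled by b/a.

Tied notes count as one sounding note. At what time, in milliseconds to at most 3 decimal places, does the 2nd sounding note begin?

1. 0.0ms @ 0 + 489.13ms (3/2)
2. 489.13ms @ 3/2 + 652.174ms (2)
3. 1141.304ms @ 7/2 + 163.043ms (1/2)

note 2 onset = 3/2b = 489.13ms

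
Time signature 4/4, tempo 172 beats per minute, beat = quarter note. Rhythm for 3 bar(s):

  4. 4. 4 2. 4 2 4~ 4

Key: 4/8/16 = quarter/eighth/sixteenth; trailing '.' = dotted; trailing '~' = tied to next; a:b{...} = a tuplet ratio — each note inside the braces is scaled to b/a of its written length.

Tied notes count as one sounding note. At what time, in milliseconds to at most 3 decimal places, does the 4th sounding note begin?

1. 0.0ms @ 0 + 523.256ms (3/2)
2. 523.256ms @ 3/2 + 523.256ms (3/2)
3. 1046.512ms @ 3 + 348.837ms (1)
4. 1395.349ms @ 4 + 1046.512ms (3)
5. 2441.86ms @ 7 + 348.837ms (1)
6. 2790.698ms @ 8 + 697.674ms (2)
7. 3488.372ms @ 10 + 697.674ms (2)

note 4 onset = 4b = 1395.349ms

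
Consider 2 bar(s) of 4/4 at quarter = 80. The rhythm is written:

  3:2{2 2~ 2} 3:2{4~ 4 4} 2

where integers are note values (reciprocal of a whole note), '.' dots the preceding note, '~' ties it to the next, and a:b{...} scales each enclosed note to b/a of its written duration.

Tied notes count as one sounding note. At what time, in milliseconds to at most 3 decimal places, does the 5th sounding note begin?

note 5 onset = 6b = 4500.0ms

1. 0.0ms @ 0 + 1000.0ms (4/3)
2. 1000.0ms @ 4/3 + 2000.0ms (8/3)
3. 3000.0ms @ 4 + 1000.0ms (4/3)
4. 4000.0ms @ 16/3 + 500.0ms (2/3)
5. 4500.0ms @ 6 + 1500.0ms (2)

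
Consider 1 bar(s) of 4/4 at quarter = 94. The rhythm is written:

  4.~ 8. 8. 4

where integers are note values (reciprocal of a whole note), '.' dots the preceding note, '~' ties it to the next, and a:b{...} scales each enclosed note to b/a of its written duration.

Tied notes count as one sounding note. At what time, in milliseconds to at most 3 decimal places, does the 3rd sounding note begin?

1. 0.0ms @ 0 + 1436.17ms (9/4)
2. 1436.17ms @ 9/4 + 478.723ms (3/4)
3. 1914.894ms @ 3 + 638.298ms (1)

note 3 onset = 3b = 1914.894ms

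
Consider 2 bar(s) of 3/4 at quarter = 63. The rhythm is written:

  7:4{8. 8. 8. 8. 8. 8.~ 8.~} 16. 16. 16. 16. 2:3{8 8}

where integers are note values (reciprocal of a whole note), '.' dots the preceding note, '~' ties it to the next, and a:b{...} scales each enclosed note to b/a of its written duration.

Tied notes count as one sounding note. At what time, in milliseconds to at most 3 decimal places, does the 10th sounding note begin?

note 10 onset = 9/2b = 4285.714ms

1. 0.0ms @ 0 + 408.163ms (3/7)
2. 408.163ms @ 3/7 + 408.163ms (3/7)
3. 816.327ms @ 6/7 + 408.163ms (3/7)
4. 1224.49ms @ 9/7 + 408.163ms (3/7)
5. 1632.653ms @ 12/7 + 408.163ms (3/7)
6. 2040.816ms @ 15/7 + 1173.469ms (69/56)
7. 3214.286ms @ 27/8 + 357.143ms (3/8)
8. 3571.429ms @ 15/4 + 357.143ms (3/8)
9. 3928.571ms @ 33/8 + 357.143ms (3/8)
10. 4285.714ms @ 9/2 + 714.286ms (3/4)
11. 5000.0ms @ 21/4 + 714.286ms (3/4)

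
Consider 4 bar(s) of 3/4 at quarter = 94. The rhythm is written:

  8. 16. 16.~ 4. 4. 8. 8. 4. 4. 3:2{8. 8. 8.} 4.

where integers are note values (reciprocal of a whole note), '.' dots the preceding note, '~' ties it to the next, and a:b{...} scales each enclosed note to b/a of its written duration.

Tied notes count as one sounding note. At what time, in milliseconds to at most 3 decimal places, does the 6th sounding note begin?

note 6 onset = 21/4b = 3351.064ms

1. 0.0ms @ 0 + 478.723ms (3/4)
2. 478.723ms @ 3/4 + 239.362ms (3/8)
3. 718.085ms @ 9/8 + 1196.809ms (15/8)
4. 1914.894ms @ 3 + 957.447ms (3/2)
5. 2872.34ms @ 9/2 + 478.723ms (3/4)
6. 3351.064ms @ 21/4 + 478.723ms (3/4)
7. 3829.787ms @ 6 + 957.447ms (3/2)
8. 4787.234ms @ 15/2 + 957.447ms (3/2)
9. 5744.681ms @ 9 + 319.149ms (1/2)
10. 6063.83ms @ 19/2 + 319.149ms (1/2)
11. 6382.979ms @ 10 + 319.149ms (1/2)
12. 6702.128ms @ 21/2 + 957.447ms (3/2)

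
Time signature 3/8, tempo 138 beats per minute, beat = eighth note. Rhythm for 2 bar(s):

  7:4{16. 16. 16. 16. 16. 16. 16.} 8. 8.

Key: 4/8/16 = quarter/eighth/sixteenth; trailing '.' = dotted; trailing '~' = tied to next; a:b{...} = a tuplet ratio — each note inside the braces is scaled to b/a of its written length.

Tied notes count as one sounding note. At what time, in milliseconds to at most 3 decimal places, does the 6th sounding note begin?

note 6 onset = 15/7b = 931.677ms

1. 0.0ms @ 0 + 186.335ms (3/7)
2. 186.335ms @ 3/7 + 186.335ms (3/7)
3. 372.671ms @ 6/7 + 186.335ms (3/7)
4. 559.006ms @ 9/7 + 186.335ms (3/7)
5. 745.342ms @ 12/7 + 186.335ms (3/7)
6. 931.677ms @ 15/7 + 186.335ms (3/7)
7. 1118.012ms @ 18/7 + 186.335ms (3/7)
8. 1304.348ms @ 3 + 652.174ms (3/2)
9. 1956.522ms @ 9/2 + 652.174ms (3/2)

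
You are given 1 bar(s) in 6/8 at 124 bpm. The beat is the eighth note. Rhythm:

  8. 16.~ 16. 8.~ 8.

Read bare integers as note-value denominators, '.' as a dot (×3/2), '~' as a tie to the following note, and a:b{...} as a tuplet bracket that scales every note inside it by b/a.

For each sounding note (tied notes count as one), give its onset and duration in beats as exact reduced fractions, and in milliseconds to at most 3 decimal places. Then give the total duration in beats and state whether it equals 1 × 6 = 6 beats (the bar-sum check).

1) 0.0ms=0b +725.806ms=3/2b
2) 725.806ms=3/2b +725.806ms=3/2b
3) 1451.613ms=3b +1451.613ms=3b
Σ=6b of 6 (124bpm 6/8) — PASS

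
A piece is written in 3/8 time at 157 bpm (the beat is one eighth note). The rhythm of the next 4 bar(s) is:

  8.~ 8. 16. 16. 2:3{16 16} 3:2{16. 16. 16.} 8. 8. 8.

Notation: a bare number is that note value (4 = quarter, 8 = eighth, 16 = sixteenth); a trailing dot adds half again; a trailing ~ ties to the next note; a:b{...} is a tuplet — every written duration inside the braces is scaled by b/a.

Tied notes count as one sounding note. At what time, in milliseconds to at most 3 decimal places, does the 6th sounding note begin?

note 6 onset = 6b = 2292.994ms

1. 0.0ms @ 0 + 1146.497ms (3)
2. 1146.497ms @ 3 + 286.624ms (3/4)
3. 1433.121ms @ 15/4 + 286.624ms (3/4)
4. 1719.745ms @ 9/2 + 286.624ms (3/4)
5. 2006.369ms @ 21/4 + 286.624ms (3/4)
6. 2292.994ms @ 6 + 191.083ms (1/2)
7. 2484.076ms @ 13/2 + 191.083ms (1/2)
8. 2675.159ms @ 7 + 191.083ms (1/2)
9. 2866.242ms @ 15/2 + 573.248ms (3/2)
10. 3439.49ms @ 9 + 573.248ms (3/2)
11. 4012.739ms @ 21/2 + 573.248ms (3/2)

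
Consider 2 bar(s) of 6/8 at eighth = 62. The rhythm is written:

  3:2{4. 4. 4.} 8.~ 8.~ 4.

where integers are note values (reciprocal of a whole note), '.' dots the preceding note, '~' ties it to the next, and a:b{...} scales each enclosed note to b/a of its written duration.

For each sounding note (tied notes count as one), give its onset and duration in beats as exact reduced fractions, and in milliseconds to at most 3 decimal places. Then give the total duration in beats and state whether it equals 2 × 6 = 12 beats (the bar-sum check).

1) 0.0ms=0b +1935.484ms=2b
2) 1935.484ms=2b +1935.484ms=2b
3) 3870.968ms=4b +1935.484ms=2b
4) 5806.452ms=6b +5806.452ms=6b
Σ=12b of 12 (62bpm 6/8) — PASS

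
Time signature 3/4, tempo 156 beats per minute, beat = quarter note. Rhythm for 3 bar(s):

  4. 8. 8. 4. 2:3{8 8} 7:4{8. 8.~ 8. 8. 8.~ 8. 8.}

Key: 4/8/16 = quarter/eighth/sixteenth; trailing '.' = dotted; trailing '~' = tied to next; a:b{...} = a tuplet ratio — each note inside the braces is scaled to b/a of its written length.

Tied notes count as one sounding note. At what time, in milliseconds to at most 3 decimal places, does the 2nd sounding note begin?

1. 0.0ms @ 0 + 576.923ms (3/2)
2. 576.923ms @ 3/2 + 288.462ms (3/4)
3. 865.385ms @ 9/4 + 288.462ms (3/4)
4. 1153.846ms @ 3 + 576.923ms (3/2)
5. 1730.769ms @ 9/2 + 288.462ms (3/4)
6. 2019.231ms @ 21/4 + 288.462ms (3/4)
7. 2307.692ms @ 6 + 164.835ms (3/7)
8. 2472.527ms @ 45/7 + 329.67ms (6/7)
9. 2802.198ms @ 51/7 + 164.835ms (3/7)
10. 2967.033ms @ 54/7 + 329.67ms (6/7)
11. 3296.703ms @ 60/7 + 164.835ms (3/7)

note 2 onset = 3/2b = 576.923ms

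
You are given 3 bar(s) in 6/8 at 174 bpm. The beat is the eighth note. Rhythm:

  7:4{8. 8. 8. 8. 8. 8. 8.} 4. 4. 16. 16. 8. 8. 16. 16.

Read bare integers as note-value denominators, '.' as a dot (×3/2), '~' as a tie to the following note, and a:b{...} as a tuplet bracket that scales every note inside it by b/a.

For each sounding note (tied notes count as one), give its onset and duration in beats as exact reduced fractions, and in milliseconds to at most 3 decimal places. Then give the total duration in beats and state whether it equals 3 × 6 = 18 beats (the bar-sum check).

1) 0.0ms=0b +295.567ms=6/7b
2) 295.567ms=6/7b +295.567ms=6/7b
3) 591.133ms=12/7b +295.567ms=6/7b
4) 886.7ms=18/7b +295.567ms=6/7b
5) 1182.266ms=24/7b +295.567ms=6/7b
6) 1477.833ms=30/7b +295.567ms=6/7b
7) 1773.399ms=36/7b +295.567ms=6/7b
8) 2068.966ms=6b +1034.483ms=3b
9) 3103.448ms=9b +1034.483ms=3b
10) 4137.931ms=12b +258.621ms=3/4b
11) 4396.552ms=51/4b +258.621ms=3/4b
12) 4655.172ms=27/2b +517.241ms=3/2b
13) 5172.414ms=15b +517.241ms=3/2b
14) 5689.655ms=33/2b +258.621ms=3/4b
15) 5948.276ms=69/4b +258.621ms=3/4b
Σ=18b of 18 (174bpm 6/8) — PASS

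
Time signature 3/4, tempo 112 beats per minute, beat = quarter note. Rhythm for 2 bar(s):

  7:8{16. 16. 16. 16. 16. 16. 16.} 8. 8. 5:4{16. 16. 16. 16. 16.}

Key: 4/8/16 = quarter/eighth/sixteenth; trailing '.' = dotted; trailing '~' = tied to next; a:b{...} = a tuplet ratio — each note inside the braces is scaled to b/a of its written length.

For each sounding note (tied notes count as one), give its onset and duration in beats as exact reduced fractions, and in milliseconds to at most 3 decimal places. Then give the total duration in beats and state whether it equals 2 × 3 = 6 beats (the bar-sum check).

1) 0.0ms=0b +229.592ms=3/7b
2) 229.592ms=3/7b +229.592ms=3/7b
3) 459.184ms=6/7b +229.592ms=3/7b
4) 688.776ms=9/7b +229.592ms=3/7b
5) 918.367ms=12/7b +229.592ms=3/7b
6) 1147.959ms=15/7b +229.592ms=3/7b
7) 1377.551ms=18/7b +229.592ms=3/7b
8) 1607.143ms=3b +401.786ms=3/4b
9) 2008.929ms=15/4b +401.786ms=3/4b
10) 2410.714ms=9/2b +160.714ms=3/10b
11) 2571.429ms=24/5b +160.714ms=3/10b
12) 2732.143ms=51/10b +160.714ms=3/10b
13) 2892.857ms=27/5b +160.714ms=3/10b
14) 3053.571ms=57/10b +160.714ms=3/10b
Σ=6b of 6 (112bpm 3/4) — PASS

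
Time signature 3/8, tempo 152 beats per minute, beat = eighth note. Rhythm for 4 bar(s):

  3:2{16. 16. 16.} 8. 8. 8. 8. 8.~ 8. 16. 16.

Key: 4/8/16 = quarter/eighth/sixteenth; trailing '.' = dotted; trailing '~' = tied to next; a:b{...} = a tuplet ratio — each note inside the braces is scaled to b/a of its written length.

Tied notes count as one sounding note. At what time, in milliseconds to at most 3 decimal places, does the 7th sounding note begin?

note 7 onset = 6b = 2368.421ms

1. 0.0ms @ 0 + 197.368ms (1/2)
2. 197.368ms @ 1/2 + 197.368ms (1/2)
3. 394.737ms @ 1 + 197.368ms (1/2)
4. 592.105ms @ 3/2 + 592.105ms (3/2)
5. 1184.211ms @ 3 + 592.105ms (3/2)
6. 1776.316ms @ 9/2 + 592.105ms (3/2)
7. 2368.421ms @ 6 + 592.105ms (3/2)
8. 2960.526ms @ 15/2 + 1184.211ms (3)
9. 4144.737ms @ 21/2 + 296.053ms (3/4)
10. 4440.789ms @ 45/4 + 296.053ms (3/4)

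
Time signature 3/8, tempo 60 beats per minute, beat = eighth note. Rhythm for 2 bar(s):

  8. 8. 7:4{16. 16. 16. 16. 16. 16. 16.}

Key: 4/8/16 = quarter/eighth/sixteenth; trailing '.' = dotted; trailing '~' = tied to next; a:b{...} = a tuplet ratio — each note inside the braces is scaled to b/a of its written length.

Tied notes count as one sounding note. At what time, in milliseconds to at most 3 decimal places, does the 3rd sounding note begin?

note 3 onset = 3b = 3000.0ms

1. 0.0ms @ 0 + 1500.0ms (3/2)
2. 1500.0ms @ 3/2 + 1500.0ms (3/2)
3. 3000.0ms @ 3 + 428.571ms (3/7)
4. 3428.571ms @ 24/7 + 428.571ms (3/7)
5. 3857.143ms @ 27/7 + 428.571ms (3/7)
6. 4285.714ms @ 30/7 + 428.571ms (3/7)
7. 4714.286ms @ 33/7 + 428.571ms (3/7)
8. 5142.857ms @ 36/7 + 428.571ms (3/7)
9. 5571.429ms @ 39/7 + 428.571ms (3/7)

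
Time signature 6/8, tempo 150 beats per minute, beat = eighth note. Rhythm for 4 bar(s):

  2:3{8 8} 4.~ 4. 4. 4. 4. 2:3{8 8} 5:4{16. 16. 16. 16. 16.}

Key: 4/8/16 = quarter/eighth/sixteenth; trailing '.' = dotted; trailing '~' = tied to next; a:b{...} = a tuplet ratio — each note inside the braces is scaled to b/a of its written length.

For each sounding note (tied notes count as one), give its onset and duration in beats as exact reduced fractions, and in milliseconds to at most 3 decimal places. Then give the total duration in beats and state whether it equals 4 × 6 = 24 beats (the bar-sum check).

1) 0.0ms=0b +600.0ms=3/2b
2) 600.0ms=3/2b +600.0ms=3/2b
3) 1200.0ms=3b +2400.0ms=6b
4) 3600.0ms=9b +1200.0ms=3b
5) 4800.0ms=12b +1200.0ms=3b
6) 6000.0ms=15b +1200.0ms=3b
7) 7200.0ms=18b +600.0ms=3/2b
8) 7800.0ms=39/2b +600.0ms=3/2b
9) 8400.0ms=21b +240.0ms=3/5b
10) 8640.0ms=108/5b +240.0ms=3/5b
11) 8880.0ms=111/5b +240.0ms=3/5b
12) 9120.0ms=114/5b +240.0ms=3/5b
13) 9360.0ms=117/5b +240.0ms=3/5b
Σ=24b of 24 (150bpm 6/8) — PASS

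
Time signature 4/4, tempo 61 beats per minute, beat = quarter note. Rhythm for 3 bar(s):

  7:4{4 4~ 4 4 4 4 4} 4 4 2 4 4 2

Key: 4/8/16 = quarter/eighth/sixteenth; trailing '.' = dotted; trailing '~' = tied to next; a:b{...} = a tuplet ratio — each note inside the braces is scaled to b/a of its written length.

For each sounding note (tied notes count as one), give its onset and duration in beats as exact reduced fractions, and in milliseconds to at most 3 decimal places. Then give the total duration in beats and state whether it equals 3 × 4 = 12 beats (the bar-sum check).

1) 0.0ms=0b +562.061ms=4/7b
2) 562.061ms=4/7b +1124.122ms=8/7b
3) 1686.183ms=12/7b +562.061ms=4/7b
4) 2248.244ms=16/7b +562.061ms=4/7b
5) 2810.304ms=20/7b +562.061ms=4/7b
6) 3372.365ms=24/7b +562.061ms=4/7b
7) 3934.426ms=4b +983.607ms=1b
8) 4918.033ms=5b +983.607ms=1b
9) 5901.639ms=6b +1967.213ms=2b
10) 7868.852ms=8b +983.607ms=1b
11) 8852.459ms=9b +983.607ms=1b
12) 9836.066ms=10b +1967.213ms=2b
Σ=12b of 12 (61bpm 4/4) — PASS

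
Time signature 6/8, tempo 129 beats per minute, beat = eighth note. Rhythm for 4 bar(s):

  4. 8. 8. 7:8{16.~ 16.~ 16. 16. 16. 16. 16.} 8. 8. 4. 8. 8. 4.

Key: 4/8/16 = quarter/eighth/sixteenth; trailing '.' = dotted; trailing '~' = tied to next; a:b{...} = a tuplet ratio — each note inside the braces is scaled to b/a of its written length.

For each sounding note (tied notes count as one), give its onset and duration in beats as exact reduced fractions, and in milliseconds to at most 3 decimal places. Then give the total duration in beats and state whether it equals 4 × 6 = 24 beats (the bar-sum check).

1) 0.0ms=0b +1395.349ms=3b
2) 1395.349ms=3b +697.674ms=3/2b
3) 2093.023ms=9/2b +697.674ms=3/2b
4) 2790.698ms=6b +1196.013ms=18/7b
5) 3986.711ms=60/7b +398.671ms=6/7b
6) 4385.382ms=66/7b +398.671ms=6/7b
7) 4784.053ms=72/7b +398.671ms=6/7b
8) 5182.724ms=78/7b +398.671ms=6/7b
9) 5581.395ms=12b +697.674ms=3/2b
10) 6279.07ms=27/2b +697.674ms=3/2b
11) 6976.744ms=15b +1395.349ms=3b
12) 8372.093ms=18b +697.674ms=3/2b
13) 9069.767ms=39/2b +697.674ms=3/2b
14) 9767.442ms=21b +1395.349ms=3b
Σ=24b of 24 (129bpm 6/8) — PASS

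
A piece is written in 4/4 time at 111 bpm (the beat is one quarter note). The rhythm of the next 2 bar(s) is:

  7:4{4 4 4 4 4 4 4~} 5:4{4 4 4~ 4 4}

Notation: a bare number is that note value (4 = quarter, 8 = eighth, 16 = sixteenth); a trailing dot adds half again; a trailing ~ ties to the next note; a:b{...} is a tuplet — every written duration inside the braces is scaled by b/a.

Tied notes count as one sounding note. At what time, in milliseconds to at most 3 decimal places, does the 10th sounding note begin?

note 10 onset = 36/5b = 3891.892ms

1. 0.0ms @ 0 + 308.88ms (4/7)
2. 308.88ms @ 4/7 + 308.88ms (4/7)
3. 617.761ms @ 8/7 + 308.88ms (4/7)
4. 926.641ms @ 12/7 + 308.88ms (4/7)
5. 1235.521ms @ 16/7 + 308.88ms (4/7)
6. 1544.402ms @ 20/7 + 308.88ms (4/7)
7. 1853.282ms @ 24/7 + 741.313ms (48/35)
8. 2594.595ms @ 24/5 + 432.432ms (4/5)
9. 3027.027ms @ 28/5 + 864.865ms (8/5)
10. 3891.892ms @ 36/5 + 432.432ms (4/5)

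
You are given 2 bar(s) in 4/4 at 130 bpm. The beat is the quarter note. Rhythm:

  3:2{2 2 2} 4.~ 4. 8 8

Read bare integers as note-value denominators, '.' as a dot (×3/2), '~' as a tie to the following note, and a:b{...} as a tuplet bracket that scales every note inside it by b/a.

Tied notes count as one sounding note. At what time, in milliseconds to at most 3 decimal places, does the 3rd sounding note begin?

1. 0.0ms @ 0 + 615.385ms (4/3)
2. 615.385ms @ 4/3 + 615.385ms (4/3)
3. 1230.769ms @ 8/3 + 615.385ms (4/3)
4. 1846.154ms @ 4 + 1384.615ms (3)
5. 3230.769ms @ 7 + 230.769ms (1/2)
6. 3461.538ms @ 15/2 + 230.769ms (1/2)

note 3 onset = 8/3b = 1230.769ms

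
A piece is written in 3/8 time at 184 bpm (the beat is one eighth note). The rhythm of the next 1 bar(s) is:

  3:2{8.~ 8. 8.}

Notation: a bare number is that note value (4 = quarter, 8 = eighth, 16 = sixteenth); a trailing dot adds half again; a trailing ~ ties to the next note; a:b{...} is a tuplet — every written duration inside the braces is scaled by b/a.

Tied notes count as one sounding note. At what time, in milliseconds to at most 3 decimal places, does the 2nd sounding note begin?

note 2 onset = 2b = 652.174ms

1. 0.0ms @ 0 + 652.174ms (2)
2. 652.174ms @ 2 + 326.087ms (1)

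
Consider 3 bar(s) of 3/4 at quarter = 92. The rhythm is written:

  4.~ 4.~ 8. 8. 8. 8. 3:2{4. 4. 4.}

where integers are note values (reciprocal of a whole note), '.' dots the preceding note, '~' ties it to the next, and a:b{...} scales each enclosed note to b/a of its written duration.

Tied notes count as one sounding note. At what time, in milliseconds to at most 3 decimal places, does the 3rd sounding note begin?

1. 0.0ms @ 0 + 2445.652ms (15/4)
2. 2445.652ms @ 15/4 + 489.13ms (3/4)
3. 2934.783ms @ 9/2 + 489.13ms (3/4)
4. 3423.913ms @ 21/4 + 489.13ms (3/4)
5. 3913.043ms @ 6 + 652.174ms (1)
6. 4565.217ms @ 7 + 652.174ms (1)
7. 5217.391ms @ 8 + 652.174ms (1)

note 3 onset = 9/2b = 2934.783ms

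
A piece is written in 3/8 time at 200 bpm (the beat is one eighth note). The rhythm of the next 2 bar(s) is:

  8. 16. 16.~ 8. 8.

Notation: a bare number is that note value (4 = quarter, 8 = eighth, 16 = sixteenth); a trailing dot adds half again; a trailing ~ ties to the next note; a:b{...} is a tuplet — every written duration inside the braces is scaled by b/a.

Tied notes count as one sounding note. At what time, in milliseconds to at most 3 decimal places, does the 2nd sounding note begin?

1. 0.0ms @ 0 + 450.0ms (3/2)
2. 450.0ms @ 3/2 + 225.0ms (3/4)
3. 675.0ms @ 9/4 + 675.0ms (9/4)
4. 1350.0ms @ 9/2 + 450.0ms (3/2)

note 2 onset = 3/2b = 450.0ms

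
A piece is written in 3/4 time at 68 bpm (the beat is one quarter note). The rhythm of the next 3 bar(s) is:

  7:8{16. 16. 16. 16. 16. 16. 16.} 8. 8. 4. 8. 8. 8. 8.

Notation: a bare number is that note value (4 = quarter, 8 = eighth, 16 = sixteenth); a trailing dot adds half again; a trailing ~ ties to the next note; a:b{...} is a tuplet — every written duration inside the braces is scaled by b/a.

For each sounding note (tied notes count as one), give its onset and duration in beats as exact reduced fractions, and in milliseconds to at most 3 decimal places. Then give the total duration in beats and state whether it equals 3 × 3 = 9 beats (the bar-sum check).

1) 0.0ms=0b +378.151ms=3/7b
2) 378.151ms=3/7b +378.151ms=3/7b
3) 756.303ms=6/7b +378.151ms=3/7b
4) 1134.454ms=9/7b +378.151ms=3/7b
5) 1512.605ms=12/7b +378.151ms=3/7b
6) 1890.756ms=15/7b +378.151ms=3/7b
7) 2268.908ms=18/7b +378.151ms=3/7b
8) 2647.059ms=3b +661.765ms=3/4b
9) 3308.824ms=15/4b +661.765ms=3/4b
10) 3970.588ms=9/2b +1323.529ms=3/2b
11) 5294.118ms=6b +661.765ms=3/4b
12) 5955.882ms=27/4b +661.765ms=3/4b
13) 6617.647ms=15/2b +661.765ms=3/4b
14) 7279.412ms=33/4b +661.765ms=3/4b
Σ=9b of 9 (68bpm 3/4) — PASS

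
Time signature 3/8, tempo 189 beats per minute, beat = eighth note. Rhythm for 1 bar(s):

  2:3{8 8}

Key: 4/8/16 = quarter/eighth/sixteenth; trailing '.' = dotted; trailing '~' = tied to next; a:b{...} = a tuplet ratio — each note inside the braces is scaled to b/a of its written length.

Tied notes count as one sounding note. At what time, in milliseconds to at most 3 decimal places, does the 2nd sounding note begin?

1. 0.0ms @ 0 + 476.19ms (3/2)
2. 476.19ms @ 3/2 + 476.19ms (3/2)

note 2 onset = 3/2b = 476.19ms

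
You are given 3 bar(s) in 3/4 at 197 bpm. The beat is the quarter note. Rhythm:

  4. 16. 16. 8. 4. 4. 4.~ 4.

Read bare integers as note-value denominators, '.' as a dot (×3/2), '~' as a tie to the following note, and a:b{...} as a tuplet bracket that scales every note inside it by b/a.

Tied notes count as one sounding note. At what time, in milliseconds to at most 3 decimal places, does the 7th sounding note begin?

1. 0.0ms @ 0 + 456.853ms (3/2)
2. 456.853ms @ 3/2 + 114.213ms (3/8)
3. 571.066ms @ 15/8 + 114.213ms (3/8)
4. 685.279ms @ 9/4 + 228.426ms (3/4)
5. 913.706ms @ 3 + 456.853ms (3/2)
6. 1370.558ms @ 9/2 + 456.853ms (3/2)
7. 1827.411ms @ 6 + 913.706ms (3)

note 7 onset = 6b = 1827.411ms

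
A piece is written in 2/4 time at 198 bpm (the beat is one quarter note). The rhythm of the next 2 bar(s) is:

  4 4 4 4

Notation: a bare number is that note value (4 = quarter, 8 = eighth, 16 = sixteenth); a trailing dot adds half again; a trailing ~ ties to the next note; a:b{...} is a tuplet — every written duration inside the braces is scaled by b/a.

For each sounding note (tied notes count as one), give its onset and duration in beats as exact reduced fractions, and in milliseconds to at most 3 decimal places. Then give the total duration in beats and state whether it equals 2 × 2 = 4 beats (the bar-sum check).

1) 0.0ms=0b +303.03ms=1b
2) 303.03ms=1b +303.03ms=1b
3) 606.061ms=2b +303.03ms=1b
4) 909.091ms=3b +303.03ms=1b
Σ=4b of 4 (198bpm 2/4) — PASS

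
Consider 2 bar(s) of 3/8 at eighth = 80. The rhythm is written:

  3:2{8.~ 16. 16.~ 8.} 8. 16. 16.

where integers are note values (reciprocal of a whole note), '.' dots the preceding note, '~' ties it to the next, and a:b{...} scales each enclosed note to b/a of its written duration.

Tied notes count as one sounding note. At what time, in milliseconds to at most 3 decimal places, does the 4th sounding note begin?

note 4 onset = 9/2b = 3375.0ms

1. 0.0ms @ 0 + 1125.0ms (3/2)
2. 1125.0ms @ 3/2 + 1125.0ms (3/2)
3. 2250.0ms @ 3 + 1125.0ms (3/2)
4. 3375.0ms @ 9/2 + 562.5ms (3/4)
5. 3937.5ms @ 21/4 + 562.5ms (3/4)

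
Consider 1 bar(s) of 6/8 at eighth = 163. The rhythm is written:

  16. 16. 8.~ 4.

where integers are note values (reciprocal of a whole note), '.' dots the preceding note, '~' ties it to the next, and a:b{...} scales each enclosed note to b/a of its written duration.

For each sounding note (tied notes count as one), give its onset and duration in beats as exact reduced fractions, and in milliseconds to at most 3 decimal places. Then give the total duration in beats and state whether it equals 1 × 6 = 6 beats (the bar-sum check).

1) 0.0ms=0b +276.074ms=3/4b
2) 276.074ms=3/4b +276.074ms=3/4b
3) 552.147ms=3/2b +1656.442ms=9/2b
Σ=6b of 6 (163bpm 6/8) — PASS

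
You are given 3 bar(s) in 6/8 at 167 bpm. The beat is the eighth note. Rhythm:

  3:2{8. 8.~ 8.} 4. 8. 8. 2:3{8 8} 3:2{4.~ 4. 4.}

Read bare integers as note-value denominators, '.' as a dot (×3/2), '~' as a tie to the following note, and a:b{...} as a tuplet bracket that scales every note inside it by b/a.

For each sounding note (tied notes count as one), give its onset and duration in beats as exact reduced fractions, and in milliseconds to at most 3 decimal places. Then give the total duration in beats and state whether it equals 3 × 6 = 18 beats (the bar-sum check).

1) 0.0ms=0b +359.281ms=1b
2) 359.281ms=1b +718.563ms=2b
3) 1077.844ms=3b +1077.844ms=3b
4) 2155.689ms=6b +538.922ms=3/2b
5) 2694.611ms=15/2b +538.922ms=3/2b
6) 3233.533ms=9b +538.922ms=3/2b
7) 3772.455ms=21/2b +538.922ms=3/2b
8) 4311.377ms=12b +1437.126ms=4b
9) 5748.503ms=16b +718.563ms=2b
Σ=18b of 18 (167bpm 6/8) — PASS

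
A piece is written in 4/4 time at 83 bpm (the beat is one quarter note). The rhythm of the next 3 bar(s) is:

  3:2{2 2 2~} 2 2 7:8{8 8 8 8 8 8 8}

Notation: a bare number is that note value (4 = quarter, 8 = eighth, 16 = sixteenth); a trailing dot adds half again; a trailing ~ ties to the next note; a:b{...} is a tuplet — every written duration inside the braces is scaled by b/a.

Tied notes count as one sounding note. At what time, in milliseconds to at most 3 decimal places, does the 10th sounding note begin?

note 10 onset = 76/7b = 7848.537ms

1. 0.0ms @ 0 + 963.855ms (4/3)
2. 963.855ms @ 4/3 + 963.855ms (4/3)
3. 1927.711ms @ 8/3 + 2409.639ms (10/3)
4. 4337.349ms @ 6 + 1445.783ms (2)
5. 5783.133ms @ 8 + 413.081ms (4/7)
6. 6196.213ms @ 60/7 + 413.081ms (4/7)
7. 6609.294ms @ 64/7 + 413.081ms (4/7)
8. 7022.375ms @ 68/7 + 413.081ms (4/7)
9. 7435.456ms @ 72/7 + 413.081ms (4/7)
10. 7848.537ms @ 76/7 + 413.081ms (4/7)
11. 8261.618ms @ 80/7 + 413.081ms (4/7)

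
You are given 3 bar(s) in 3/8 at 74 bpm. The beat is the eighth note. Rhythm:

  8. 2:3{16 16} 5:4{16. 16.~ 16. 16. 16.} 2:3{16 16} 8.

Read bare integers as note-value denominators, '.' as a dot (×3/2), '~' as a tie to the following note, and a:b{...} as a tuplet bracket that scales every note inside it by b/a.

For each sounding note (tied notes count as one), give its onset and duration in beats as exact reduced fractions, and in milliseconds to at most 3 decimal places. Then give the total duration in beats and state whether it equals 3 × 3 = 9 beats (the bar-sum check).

1) 0.0ms=0b +1216.216ms=3/2b
2) 1216.216ms=3/2b +608.108ms=3/4b
3) 1824.324ms=9/4b +608.108ms=3/4b
4) 2432.432ms=3b +486.486ms=3/5b
5) 2918.919ms=18/5b +972.973ms=6/5b
6) 3891.892ms=24/5b +486.486ms=3/5b
7) 4378.378ms=27/5b +486.486ms=3/5b
8) 4864.865ms=6b +608.108ms=3/4b
9) 5472.973ms=27/4b +608.108ms=3/4b
10) 6081.081ms=15/2b +1216.216ms=3/2b
Σ=9b of 9 (74bpm 3/8) — PASS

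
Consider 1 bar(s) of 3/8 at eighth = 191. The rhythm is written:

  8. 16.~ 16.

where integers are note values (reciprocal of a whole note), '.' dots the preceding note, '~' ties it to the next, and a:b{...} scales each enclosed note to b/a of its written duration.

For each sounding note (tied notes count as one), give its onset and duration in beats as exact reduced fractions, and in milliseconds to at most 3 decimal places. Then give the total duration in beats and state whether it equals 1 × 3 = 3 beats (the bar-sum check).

1) 0.0ms=0b +471.204ms=3/2b
2) 471.204ms=3/2b +471.204ms=3/2b
Σ=3b of 3 (191bpm 3/8) — PASS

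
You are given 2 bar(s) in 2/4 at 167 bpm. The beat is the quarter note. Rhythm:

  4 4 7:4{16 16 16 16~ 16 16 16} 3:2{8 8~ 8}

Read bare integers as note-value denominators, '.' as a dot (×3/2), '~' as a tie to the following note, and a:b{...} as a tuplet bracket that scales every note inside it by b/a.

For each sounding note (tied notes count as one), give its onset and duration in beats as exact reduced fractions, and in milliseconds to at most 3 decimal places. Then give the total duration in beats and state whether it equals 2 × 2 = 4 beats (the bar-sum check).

1) 0.0ms=0b +359.281ms=1b
2) 359.281ms=1b +359.281ms=1b
3) 718.563ms=2b +51.326ms=1/7b
4) 769.889ms=15/7b +51.326ms=1/7b
5) 821.215ms=16/7b +51.326ms=1/7b
6) 872.541ms=17/7b +102.652ms=2/7b
7) 975.192ms=19/7b +51.326ms=1/7b
8) 1026.518ms=20/7b +51.326ms=1/7b
9) 1077.844ms=3b +119.76ms=1/3b
10) 1197.605ms=10/3b +239.521ms=2/3b
Σ=4b of 4 (167bpm 2/4) — PASS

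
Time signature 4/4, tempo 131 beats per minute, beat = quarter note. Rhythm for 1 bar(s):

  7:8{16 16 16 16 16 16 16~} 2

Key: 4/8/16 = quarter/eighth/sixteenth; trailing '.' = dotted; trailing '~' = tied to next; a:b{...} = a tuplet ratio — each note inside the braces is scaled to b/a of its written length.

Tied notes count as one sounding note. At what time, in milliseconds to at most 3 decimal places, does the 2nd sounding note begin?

note 2 onset = 2/7b = 130.862ms

1. 0.0ms @ 0 + 130.862ms (2/7)
2. 130.862ms @ 2/7 + 130.862ms (2/7)
3. 261.723ms @ 4/7 + 130.862ms (2/7)
4. 392.585ms @ 6/7 + 130.862ms (2/7)
5. 523.446ms @ 8/7 + 130.862ms (2/7)
6. 654.308ms @ 10/7 + 130.862ms (2/7)
7. 785.169ms @ 12/7 + 1046.892ms (16/7)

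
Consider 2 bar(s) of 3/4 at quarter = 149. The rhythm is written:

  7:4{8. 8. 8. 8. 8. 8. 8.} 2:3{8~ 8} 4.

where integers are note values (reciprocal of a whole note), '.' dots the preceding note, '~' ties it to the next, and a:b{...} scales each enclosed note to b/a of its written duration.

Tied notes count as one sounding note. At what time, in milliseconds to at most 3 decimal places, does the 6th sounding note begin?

1. 0.0ms @ 0 + 172.579ms (3/7)
2. 172.579ms @ 3/7 + 172.579ms (3/7)
3. 345.158ms @ 6/7 + 172.579ms (3/7)
4. 517.737ms @ 9/7 + 172.579ms (3/7)
5. 690.316ms @ 12/7 + 172.579ms (3/7)
6. 862.895ms @ 15/7 + 172.579ms (3/7)
7. 1035.475ms @ 18/7 + 172.579ms (3/7)
8. 1208.054ms @ 3 + 604.027ms (3/2)
9. 1812.081ms @ 9/2 + 604.027ms (3/2)

note 6 onset = 15/7b = 862.895ms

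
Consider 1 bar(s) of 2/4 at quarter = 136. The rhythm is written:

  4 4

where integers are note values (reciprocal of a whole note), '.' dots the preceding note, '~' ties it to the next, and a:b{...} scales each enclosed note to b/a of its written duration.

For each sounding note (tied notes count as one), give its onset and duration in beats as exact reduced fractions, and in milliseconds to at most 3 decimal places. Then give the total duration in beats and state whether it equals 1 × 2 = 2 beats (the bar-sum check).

1) 0.0ms=0b +441.176ms=1b
2) 441.176ms=1b +441.176ms=1b
Σ=2b of 2 (136bpm 2/4) — PASS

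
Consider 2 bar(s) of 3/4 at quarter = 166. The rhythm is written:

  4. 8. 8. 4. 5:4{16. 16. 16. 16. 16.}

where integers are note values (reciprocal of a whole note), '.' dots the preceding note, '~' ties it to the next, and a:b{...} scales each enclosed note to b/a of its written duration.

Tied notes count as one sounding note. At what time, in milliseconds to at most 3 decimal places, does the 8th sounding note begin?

1. 0.0ms @ 0 + 542.169ms (3/2)
2. 542.169ms @ 3/2 + 271.084ms (3/4)
3. 813.253ms @ 9/4 + 271.084ms (3/4)
4. 1084.337ms @ 3 + 542.169ms (3/2)
5. 1626.506ms @ 9/2 + 108.434ms (3/10)
6. 1734.94ms @ 24/5 + 108.434ms (3/10)
7. 1843.373ms @ 51/10 + 108.434ms (3/10)
8. 1951.807ms @ 27/5 + 108.434ms (3/10)
9. 2060.241ms @ 57/10 + 108.434ms (3/10)

note 8 onset = 27/5b = 1951.807ms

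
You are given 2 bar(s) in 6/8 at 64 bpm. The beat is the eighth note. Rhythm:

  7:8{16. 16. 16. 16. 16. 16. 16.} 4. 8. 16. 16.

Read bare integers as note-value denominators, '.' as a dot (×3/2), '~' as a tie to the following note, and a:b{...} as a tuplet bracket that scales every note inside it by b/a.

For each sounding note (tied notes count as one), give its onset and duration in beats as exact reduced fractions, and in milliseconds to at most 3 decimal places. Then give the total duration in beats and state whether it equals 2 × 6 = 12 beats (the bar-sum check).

1) 0.0ms=0b +803.571ms=6/7b
2) 803.571ms=6/7b +803.571ms=6/7b
3) 1607.143ms=12/7b +803.571ms=6/7b
4) 2410.714ms=18/7b +803.571ms=6/7b
5) 3214.286ms=24/7b +803.571ms=6/7b
6) 4017.857ms=30/7b +803.571ms=6/7b
7) 4821.429ms=36/7b +803.571ms=6/7b
8) 5625.0ms=6b +2812.5ms=3b
9) 8437.5ms=9b +1406.25ms=3/2b
10) 9843.75ms=21/2b +703.125ms=3/4b
11) 10546.875ms=45/4b +703.125ms=3/4b
Σ=12b of 12 (64bpm 6/8) — PASS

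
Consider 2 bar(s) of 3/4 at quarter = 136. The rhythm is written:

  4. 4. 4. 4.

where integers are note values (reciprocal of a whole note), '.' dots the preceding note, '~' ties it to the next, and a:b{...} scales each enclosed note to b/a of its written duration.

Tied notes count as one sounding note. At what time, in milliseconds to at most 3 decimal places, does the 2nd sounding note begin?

note 2 onset = 3/2b = 661.765ms

1. 0.0ms @ 0 + 661.765ms (3/2)
2. 661.765ms @ 3/2 + 661.765ms (3/2)
3. 1323.529ms @ 3 + 661.765ms (3/2)
4. 1985.294ms @ 9/2 + 661.765ms (3/2)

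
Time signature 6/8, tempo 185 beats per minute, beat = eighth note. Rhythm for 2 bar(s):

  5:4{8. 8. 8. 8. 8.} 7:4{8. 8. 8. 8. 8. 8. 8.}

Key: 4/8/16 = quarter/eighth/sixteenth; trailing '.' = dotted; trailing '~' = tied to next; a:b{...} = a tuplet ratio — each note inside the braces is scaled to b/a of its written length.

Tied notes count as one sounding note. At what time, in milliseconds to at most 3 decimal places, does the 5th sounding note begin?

note 5 onset = 24/5b = 1556.757ms

1. 0.0ms @ 0 + 389.189ms (6/5)
2. 389.189ms @ 6/5 + 389.189ms (6/5)
3. 778.378ms @ 12/5 + 389.189ms (6/5)
4. 1167.568ms @ 18/5 + 389.189ms (6/5)
5. 1556.757ms @ 24/5 + 389.189ms (6/5)
6. 1945.946ms @ 6 + 277.992ms (6/7)
7. 2223.938ms @ 48/7 + 277.992ms (6/7)
8. 2501.931ms @ 54/7 + 277.992ms (6/7)
9. 2779.923ms @ 60/7 + 277.992ms (6/7)
10. 3057.915ms @ 66/7 + 277.992ms (6/7)
11. 3335.907ms @ 72/7 + 277.992ms (6/7)
12. 3613.9ms @ 78/7 + 277.992ms (6/7)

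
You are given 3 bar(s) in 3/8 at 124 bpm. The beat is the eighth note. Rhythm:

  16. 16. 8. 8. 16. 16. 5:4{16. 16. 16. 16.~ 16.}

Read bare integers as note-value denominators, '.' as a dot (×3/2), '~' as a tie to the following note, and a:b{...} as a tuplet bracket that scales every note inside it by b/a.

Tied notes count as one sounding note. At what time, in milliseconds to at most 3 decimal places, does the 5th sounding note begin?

note 5 onset = 9/2b = 2177.419ms

1. 0.0ms @ 0 + 362.903ms (3/4)
2. 362.903ms @ 3/4 + 362.903ms (3/4)
3. 725.806ms @ 3/2 + 725.806ms (3/2)
4. 1451.613ms @ 3 + 725.806ms (3/2)
5. 2177.419ms @ 9/2 + 362.903ms (3/4)
6. 2540.323ms @ 21/4 + 362.903ms (3/4)
7. 2903.226ms @ 6 + 290.323ms (3/5)
8. 3193.548ms @ 33/5 + 290.323ms (3/5)
9. 3483.871ms @ 36/5 + 290.323ms (3/5)
10. 3774.194ms @ 39/5 + 580.645ms (6/5)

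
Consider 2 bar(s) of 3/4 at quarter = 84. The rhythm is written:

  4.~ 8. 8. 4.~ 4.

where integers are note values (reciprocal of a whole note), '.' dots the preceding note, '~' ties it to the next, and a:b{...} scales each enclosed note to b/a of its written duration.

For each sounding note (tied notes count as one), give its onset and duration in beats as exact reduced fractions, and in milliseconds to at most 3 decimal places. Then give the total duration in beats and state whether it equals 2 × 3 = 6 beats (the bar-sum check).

1) 0.0ms=0b +1607.143ms=9/4b
2) 1607.143ms=9/4b +535.714ms=3/4b
3) 2142.857ms=3b +2142.857ms=3b
Σ=6b of 6 (84bpm 3/4) — PASS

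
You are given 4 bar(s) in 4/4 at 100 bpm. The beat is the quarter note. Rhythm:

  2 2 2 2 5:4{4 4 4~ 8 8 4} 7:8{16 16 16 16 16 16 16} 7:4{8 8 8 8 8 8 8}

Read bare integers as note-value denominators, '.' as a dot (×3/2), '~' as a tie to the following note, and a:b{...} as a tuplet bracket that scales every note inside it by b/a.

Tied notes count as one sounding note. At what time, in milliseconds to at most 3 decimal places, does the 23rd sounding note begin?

note 23 onset = 110/7b = 9428.571ms

1. 0.0ms @ 0 + 1200.0ms (2)
2. 1200.0ms @ 2 + 1200.0ms (2)
3. 2400.0ms @ 4 + 1200.0ms (2)
4. 3600.0ms @ 6 + 1200.0ms (2)
5. 4800.0ms @ 8 + 480.0ms (4/5)
6. 5280.0ms @ 44/5 + 480.0ms (4/5)
7. 5760.0ms @ 48/5 + 720.0ms (6/5)
8. 6480.0ms @ 54/5 + 240.0ms (2/5)
9. 6720.0ms @ 56/5 + 480.0ms (4/5)
10. 7200.0ms @ 12 + 171.429ms (2/7)
11. 7371.429ms @ 86/7 + 171.429ms (2/7)
12. 7542.857ms @ 88/7 + 171.429ms (2/7)
13. 7714.286ms @ 90/7 + 171.429ms (2/7)
14. 7885.714ms @ 92/7 + 171.429ms (2/7)
15. 8057.143ms @ 94/7 + 171.429ms (2/7)
16. 8228.571ms @ 96/7 + 171.429ms (2/7)
17. 8400.0ms @ 14 + 171.429ms (2/7)
18. 8571.429ms @ 100/7 + 171.429ms (2/7)
19. 8742.857ms @ 102/7 + 171.429ms (2/7)
20. 8914.286ms @ 104/7 + 171.429ms (2/7)
21. 9085.714ms @ 106/7 + 171.429ms (2/7)
22. 9257.143ms @ 108/7 + 171.429ms (2/7)
23. 9428.571ms @ 110/7 + 171.429ms (2/7)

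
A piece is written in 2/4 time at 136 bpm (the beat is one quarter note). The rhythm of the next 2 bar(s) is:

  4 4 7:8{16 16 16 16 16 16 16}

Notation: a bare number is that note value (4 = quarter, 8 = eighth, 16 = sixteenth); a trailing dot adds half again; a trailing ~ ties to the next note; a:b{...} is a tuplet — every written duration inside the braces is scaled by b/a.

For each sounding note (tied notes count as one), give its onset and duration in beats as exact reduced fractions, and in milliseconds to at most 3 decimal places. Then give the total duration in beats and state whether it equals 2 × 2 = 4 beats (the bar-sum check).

1) 0.0ms=0b +441.176ms=1b
2) 441.176ms=1b +441.176ms=1b
3) 882.353ms=2b +126.05ms=2/7b
4) 1008.403ms=16/7b +126.05ms=2/7b
5) 1134.454ms=18/7b +126.05ms=2/7b
6) 1260.504ms=20/7b +126.05ms=2/7b
7) 1386.555ms=22/7b +126.05ms=2/7b
8) 1512.605ms=24/7b +126.05ms=2/7b
9) 1638.655ms=26/7b +126.05ms=2/7b
Σ=4b of 4 (136bpm 2/4) — PASS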